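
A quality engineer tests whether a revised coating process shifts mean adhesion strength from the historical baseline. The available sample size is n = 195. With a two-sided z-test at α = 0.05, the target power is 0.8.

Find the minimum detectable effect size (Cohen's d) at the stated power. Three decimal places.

d ≈ 0.201

Required noncentrality: δ = z_{0.025} + z_{0.20} = 1.960 + 0.842 = 2.802.
(Lower-tail contribution to power is negligible for δ > 0.)
δ = d·√n ⇒ d = δ/√n = 2.802/√195 = 0.2006.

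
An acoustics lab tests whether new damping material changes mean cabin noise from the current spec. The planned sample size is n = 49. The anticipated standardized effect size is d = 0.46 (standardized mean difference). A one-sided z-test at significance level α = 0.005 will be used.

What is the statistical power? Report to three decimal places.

Power ≈ 0.740

Noncentrality parameter: δ = d·√n = 0.46 × √49 = 3.2200
Critical value for a one-sided test at α = 0.005: z_α = 2.576.
Power = P(Z > 2.576 − δ) = Φ(0.644) = 0.7403.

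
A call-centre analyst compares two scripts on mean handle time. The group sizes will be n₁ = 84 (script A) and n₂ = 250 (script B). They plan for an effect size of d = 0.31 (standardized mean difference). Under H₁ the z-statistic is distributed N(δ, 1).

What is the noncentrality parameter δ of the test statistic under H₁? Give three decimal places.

δ ≈ 2.458

δ = d / √(1/n₁ + 1/n₂) = 0.31 / √(1/84 + 1/250) = 2.4581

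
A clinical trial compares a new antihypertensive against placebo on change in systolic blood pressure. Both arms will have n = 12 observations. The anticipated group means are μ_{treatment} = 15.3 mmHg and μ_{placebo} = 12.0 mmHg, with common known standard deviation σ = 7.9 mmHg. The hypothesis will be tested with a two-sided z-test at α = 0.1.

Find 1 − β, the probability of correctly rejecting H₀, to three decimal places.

Standardized effect: d = |μ_{treatment} − μ_{placebo}| / σ = |15.3 − 12.0| / 7.9 = 0.4177
Noncentrality parameter: δ = d·√(n/2) = 0.4177 × √(12/2) = 1.0232
Critical value for a two-sided test at α = 0.1: z_{α/2} = 1.645.
Power = Φ(δ − 1.645) + Φ(−δ − 1.645) = Φ(-0.622) + Φ(-2.668) = 0.2671 + 0.0038 = 0.2709.

Power ≈ 0.271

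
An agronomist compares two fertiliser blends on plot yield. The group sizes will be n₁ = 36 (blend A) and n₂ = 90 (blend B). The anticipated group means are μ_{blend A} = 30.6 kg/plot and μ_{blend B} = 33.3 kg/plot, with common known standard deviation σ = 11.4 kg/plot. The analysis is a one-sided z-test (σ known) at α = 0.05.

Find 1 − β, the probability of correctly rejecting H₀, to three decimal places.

Standardized effect: d = |μ_{blend A} − μ_{blend B}| / σ = |30.6 − 33.3| / 11.4 = 0.2368
Noncentrality parameter: δ = d / √(1/n₁ + 1/n₂) = 0.2368 / √(1/36 + 1/90) = 1.2010
Critical value for a one-sided test at α = 0.05: z_α = 1.645.
Power = Φ(δ − 1.645) = Φ(-0.444) = 0.3286.

Power ≈ 0.329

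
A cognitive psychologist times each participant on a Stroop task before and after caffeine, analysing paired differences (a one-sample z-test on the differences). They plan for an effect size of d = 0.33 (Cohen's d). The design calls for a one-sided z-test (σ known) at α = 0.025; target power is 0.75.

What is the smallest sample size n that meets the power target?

Set Φ(δ − 1.960) = 0.75; then δ − 1.960 = Φ⁻¹(0.75) = 0.674, giving δ = 2.634.
δ = d·√n ⇒ n = (δ/d)² = (2.634 / 0.33)² = 63.73.
Rounding up, n = 64.

n = 64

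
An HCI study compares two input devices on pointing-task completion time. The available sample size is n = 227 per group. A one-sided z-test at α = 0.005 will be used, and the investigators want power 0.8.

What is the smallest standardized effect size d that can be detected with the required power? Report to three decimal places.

Required noncentrality: δ = z_{0.005} + z_{0.20} = 2.576 + 0.842 = 3.417.
δ = d·√(n/2) ⇒ d = δ/√(n/2) = 3.417/√(227/2) = 0.3208.

d ≈ 0.321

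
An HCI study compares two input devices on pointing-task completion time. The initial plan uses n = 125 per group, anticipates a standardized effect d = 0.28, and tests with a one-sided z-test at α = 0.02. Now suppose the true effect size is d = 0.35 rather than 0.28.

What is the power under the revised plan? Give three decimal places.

With d = 0.35: δ = d·√(n/2) = 0.35 × √(125/2) = 2.7670. Critical value z_{0.02} = 2.054.
Revised power = Φ(δ − 2.054) = Φ(0.713) = 0.7622.

Power ≈ 0.762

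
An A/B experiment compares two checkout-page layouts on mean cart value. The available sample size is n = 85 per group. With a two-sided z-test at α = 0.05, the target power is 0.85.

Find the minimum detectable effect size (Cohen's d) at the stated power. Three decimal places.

Need Φ(δ − 1.960) = 0.85, so δ = 1.960 + 1.036 = 2.996.
(The second rejection-region term Φ(−δ − z_{α/2}) is negligible and dropped.)
δ = d·√(n/2) ⇒ d = δ/√(n/2) = 2.996/√(85/2) = 0.4596.

d ≈ 0.460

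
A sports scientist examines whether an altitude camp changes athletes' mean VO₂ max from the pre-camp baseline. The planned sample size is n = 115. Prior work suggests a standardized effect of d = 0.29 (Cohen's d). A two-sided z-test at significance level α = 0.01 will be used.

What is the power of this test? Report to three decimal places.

Noncentrality parameter: δ = d·√n = 0.29 × √115 = 3.1099
Critical value for a two-sided test at α = 0.01: z_{α/2} = 2.576.
Power = Φ(δ − 2.576) + Φ(−δ − 2.576) = Φ(0.534) + Φ(-5.686) = 0.7034 + 0.0000 = 0.7034.

Power ≈ 0.703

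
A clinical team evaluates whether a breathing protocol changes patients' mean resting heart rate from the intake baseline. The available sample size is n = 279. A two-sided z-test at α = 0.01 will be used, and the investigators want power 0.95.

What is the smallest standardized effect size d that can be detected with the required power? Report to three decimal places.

Need Φ(δ − 2.576) = 0.95, so δ = 2.576 + 1.645 = 4.221.
(Lower-tail contribution to power is negligible for δ > 0.)
δ = d·√n ⇒ d = δ/√n = 4.221/√279 = 0.2527.

d ≈ 0.253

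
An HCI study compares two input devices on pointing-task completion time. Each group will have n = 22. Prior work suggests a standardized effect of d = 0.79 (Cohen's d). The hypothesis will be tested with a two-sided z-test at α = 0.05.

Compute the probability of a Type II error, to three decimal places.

β ≈ 0.255

Noncentrality parameter: δ = d·√(n/2) = 0.79 × √(22/2) = 2.6201
Two-sided α = 0.05 → critical value z_{0.025} = 1.960.
Power = Φ(δ − 1.960) + Φ(−δ − 1.960) = Φ(0.660) + Φ(-4.580) = 0.7454 + 0.0000 = 0.7454.
Type II error: β = 1 − power = 1 − 0.7454 = 0.2546.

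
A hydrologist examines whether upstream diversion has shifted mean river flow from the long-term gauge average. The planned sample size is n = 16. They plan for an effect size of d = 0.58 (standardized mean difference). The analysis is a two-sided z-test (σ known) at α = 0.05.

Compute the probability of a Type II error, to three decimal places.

Noncentrality parameter: δ = d·√n = 0.58 × √16 = 2.3200
Critical value for a two-sided test at α = 0.05: z_{α/2} = 1.960.
Power = Φ(δ − 1.960) + Φ(−δ − 1.960) = Φ(0.360) + Φ(-4.280) = 0.6406 + 0.0000 = 0.6406.
Type II error: β = 1 − power = 1 − 0.6406 = 0.3594.

β ≈ 0.359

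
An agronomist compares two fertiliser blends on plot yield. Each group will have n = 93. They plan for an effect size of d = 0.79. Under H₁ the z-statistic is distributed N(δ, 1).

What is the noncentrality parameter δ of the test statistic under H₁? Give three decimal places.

δ ≈ 5.387

δ = d·√(n/2) = 0.79 × √(93/2) = 5.3871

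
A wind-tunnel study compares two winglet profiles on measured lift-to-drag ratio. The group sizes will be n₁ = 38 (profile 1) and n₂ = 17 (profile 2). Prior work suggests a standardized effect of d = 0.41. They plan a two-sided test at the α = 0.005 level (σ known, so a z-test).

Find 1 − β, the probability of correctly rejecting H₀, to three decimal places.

Power ≈ 0.080

Noncentrality parameter: δ = d / √(1/n₁ + 1/n₂) = 0.41 / √(1/38 + 1/17) = 1.4051
Two-sided α = 0.005 → critical value z_{0.0025} = 2.807.
Power = Φ(δ − 2.807) + Φ(−δ − 2.807) = Φ(-1.402) + Φ(-4.212) = 0.0805 + 0.0000 = 0.0805.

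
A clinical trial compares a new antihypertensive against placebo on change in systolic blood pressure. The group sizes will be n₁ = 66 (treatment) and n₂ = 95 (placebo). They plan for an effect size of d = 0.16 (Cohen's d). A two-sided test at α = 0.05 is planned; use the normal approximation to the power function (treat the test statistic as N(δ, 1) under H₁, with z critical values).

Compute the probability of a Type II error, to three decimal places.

Noncentrality parameter: δ = d / √(1/n₁ + 1/n₂) = 0.16 / √(1/66 + 1/95) = 0.9985
Two-sided α = 0.05 → critical value z_{0.025} = 1.960.
Power = Φ(δ − 1.960) + Φ(−δ − 1.960) = Φ(-0.961) + Φ(-2.958) = 0.1682 + 0.0015 = 0.1697.
Type II error: β = 1 − power = 1 − 0.1697 = 0.8303.

β ≈ 0.830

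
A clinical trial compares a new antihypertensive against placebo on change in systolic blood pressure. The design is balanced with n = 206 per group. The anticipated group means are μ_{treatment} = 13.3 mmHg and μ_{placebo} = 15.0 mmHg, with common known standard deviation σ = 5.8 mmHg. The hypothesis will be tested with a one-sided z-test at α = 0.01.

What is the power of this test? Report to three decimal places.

Standardized effect: d = |μ_{treatment} − μ_{placebo}| / σ = |13.3 − 15.0| / 5.8 = 0.2931
Noncentrality parameter: δ = d·√(n/2) = 0.2931 × √(206/2) = 2.9747
Critical value for a one-sided test at α = 0.01: z_α = 2.326.
Power = Φ(δ − 2.326) = Φ(0.648) = 0.7416.

Power ≈ 0.742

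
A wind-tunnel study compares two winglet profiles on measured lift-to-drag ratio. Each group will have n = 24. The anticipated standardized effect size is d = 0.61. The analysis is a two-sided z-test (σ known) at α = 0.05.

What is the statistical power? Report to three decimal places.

Noncentrality parameter: δ = d·√(n/2) = 0.61 × √(24/2) = 2.1131
Critical value for a two-sided test at α = 0.05: z_{α/2} = 1.960.
Power = Φ(δ − 1.960) + Φ(−δ − 1.960) = Φ(0.153) + Φ(-4.073) = 0.5609 + 0.0000 = 0.5609.

Power ≈ 0.561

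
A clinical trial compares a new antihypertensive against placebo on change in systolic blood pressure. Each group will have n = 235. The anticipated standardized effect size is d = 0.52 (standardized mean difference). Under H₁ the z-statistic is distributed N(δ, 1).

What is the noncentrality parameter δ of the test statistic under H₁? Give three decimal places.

δ = d·√(n/2) = 0.52 × √(235/2) = 5.6367

δ ≈ 5.637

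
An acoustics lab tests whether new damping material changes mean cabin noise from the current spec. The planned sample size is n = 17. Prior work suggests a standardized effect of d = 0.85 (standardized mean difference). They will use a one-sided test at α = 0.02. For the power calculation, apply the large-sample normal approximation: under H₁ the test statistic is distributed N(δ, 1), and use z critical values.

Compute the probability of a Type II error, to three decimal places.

β ≈ 0.073

Noncentrality parameter: δ = d·√n = 0.85 × √17 = 3.5046
One-sided α = 0.02 → critical value z_{0.02} = 2.054.
Power = Φ(δ − 2.054) = Φ(1.451) = 0.9266.
Type II error: β = 1 − power = 1 − 0.9266 = 0.0734.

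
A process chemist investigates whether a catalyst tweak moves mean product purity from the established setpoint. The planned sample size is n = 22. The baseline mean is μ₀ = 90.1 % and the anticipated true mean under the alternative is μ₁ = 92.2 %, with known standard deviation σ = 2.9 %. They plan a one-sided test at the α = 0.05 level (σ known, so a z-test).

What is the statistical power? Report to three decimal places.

Power ≈ 0.960

Standardized effect: d = |μ₁ − μ₀| / σ = |92.2 − 90.1| / 2.9 = 0.7241
Noncentrality parameter: λ = d·√n = 0.7241 × √22 = 3.3965
One-sided α = 0.05 → critical value z_{0.05} = 1.645.
Power = Φ(λ − 1.645) = Φ(1.752) = 0.9601.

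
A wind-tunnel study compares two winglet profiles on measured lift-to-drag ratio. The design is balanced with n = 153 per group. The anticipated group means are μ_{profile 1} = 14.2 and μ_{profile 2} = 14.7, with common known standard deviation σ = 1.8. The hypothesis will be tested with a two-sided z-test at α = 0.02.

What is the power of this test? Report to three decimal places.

Standardized effect: d = |μ_{profile 1} − μ_{profile 2}| / σ = |14.2 − 14.7| / 1.8 = 0.2778
Noncentrality parameter: δ = d·√(n/2) = 0.2778 × √(153/2) = 2.4296
Critical value for a two-sided test at α = 0.02: z_{α/2} = 2.326.
Power = Φ(δ − 2.326) + Φ(−δ − 2.326) = Φ(0.103) + Φ(-4.756) = 0.5411 + 0.0000 = 0.5411.

Power ≈ 0.541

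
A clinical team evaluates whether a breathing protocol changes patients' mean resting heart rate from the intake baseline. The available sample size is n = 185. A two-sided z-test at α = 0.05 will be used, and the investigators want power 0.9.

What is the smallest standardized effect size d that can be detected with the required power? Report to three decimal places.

Required noncentrality: δ = z_{0.025} + z_{0.10} = 1.960 + 1.282 = 3.242.
(The second rejection-region term Φ(−δ − z_{α/2}) is negligible and dropped.)
δ = d·√n ⇒ d = δ/√n = 3.242/√185 = 0.2383.

d ≈ 0.238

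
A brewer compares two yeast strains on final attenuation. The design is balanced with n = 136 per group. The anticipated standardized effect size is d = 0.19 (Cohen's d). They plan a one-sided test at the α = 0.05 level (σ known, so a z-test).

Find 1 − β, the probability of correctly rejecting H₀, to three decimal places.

Power ≈ 0.469

Noncentrality parameter: δ = d·√(n/2) = 0.19 × √(136/2) = 1.5668
Critical value for a one-sided test at α = 0.05: z_α = 1.645.
Power = P(Z > 1.645 − δ) = Φ(-0.078) = 0.4689.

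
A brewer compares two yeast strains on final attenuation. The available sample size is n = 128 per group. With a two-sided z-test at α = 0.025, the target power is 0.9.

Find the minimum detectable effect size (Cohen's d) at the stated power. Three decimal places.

Required noncentrality: δ = z_{0.0125} + z_{0.10} = 2.241 + 1.282 = 3.523.
(Lower-tail contribution to power is negligible for δ > 0.)
δ = d·√(n/2) ⇒ d = δ/√(n/2) = 3.523/√(128/2) = 0.4404.

d ≈ 0.440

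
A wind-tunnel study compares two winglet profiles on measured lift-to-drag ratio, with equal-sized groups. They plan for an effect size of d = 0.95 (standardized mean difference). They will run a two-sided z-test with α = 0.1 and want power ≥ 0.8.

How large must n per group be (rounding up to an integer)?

n = 14 per group

Set Φ(δ − 1.645) = 0.8; then δ − 1.645 = Φ⁻¹(0.8) = 0.842, giving δ = 2.486.
(Ignoring the negligible lower-tail rejection probability gives the usual closed-form inversion.)
δ = d·√(n/2) ⇒ n = 2(δ/d)² = 2 × (2.486 / 0.95)² = 13.70.
Round up to the next whole unit.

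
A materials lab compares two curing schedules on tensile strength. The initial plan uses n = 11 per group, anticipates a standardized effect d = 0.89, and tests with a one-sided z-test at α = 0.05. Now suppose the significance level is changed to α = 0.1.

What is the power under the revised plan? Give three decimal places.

δ = d·√(n/2) = 0.89 × √(11/2) = 2.0872 (unchanged). New critical value: z_{0.1} = 1.282.
Revised power = Φ(δ − 1.282) = Φ(0.806) = 0.7898.

Power ≈ 0.790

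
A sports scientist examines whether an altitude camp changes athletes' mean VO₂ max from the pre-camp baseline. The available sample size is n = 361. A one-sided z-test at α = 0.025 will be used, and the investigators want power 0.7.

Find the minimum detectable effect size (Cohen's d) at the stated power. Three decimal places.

d ≈ 0.131

Required noncentrality: δ = z_{0.025} + z_{0.30} = 1.960 + 0.524 = 2.484.
δ = d·√n ⇒ d = δ/√n = 2.484/√361 = 0.1308.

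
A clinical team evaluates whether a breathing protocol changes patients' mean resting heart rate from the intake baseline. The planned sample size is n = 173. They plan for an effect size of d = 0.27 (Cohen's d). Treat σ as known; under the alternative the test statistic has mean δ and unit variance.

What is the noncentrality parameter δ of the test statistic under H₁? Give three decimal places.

δ = d·√n = 0.27 × √173 = 3.5513

δ ≈ 3.551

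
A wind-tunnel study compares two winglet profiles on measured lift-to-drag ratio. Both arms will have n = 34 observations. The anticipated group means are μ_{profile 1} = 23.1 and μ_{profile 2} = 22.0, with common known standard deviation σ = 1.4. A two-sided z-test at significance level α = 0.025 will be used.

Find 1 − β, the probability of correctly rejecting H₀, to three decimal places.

Standardized effect: d = |μ_{profile 1} − μ_{profile 2}| / σ = |23.1 − 22.0| / 1.4 = 0.7857
Noncentrality parameter: δ = d·√(n/2) = 0.7857 × √(34/2) = 3.2396
Critical value for a two-sided test at α = 0.025: z_{α/2} = 2.241.
Power = Φ(δ − 2.241) + Φ(−δ − 2.241) = Φ(0.998) + Φ(-5.481) = 0.8409 + 0.0000 = 0.8409.

Power ≈ 0.841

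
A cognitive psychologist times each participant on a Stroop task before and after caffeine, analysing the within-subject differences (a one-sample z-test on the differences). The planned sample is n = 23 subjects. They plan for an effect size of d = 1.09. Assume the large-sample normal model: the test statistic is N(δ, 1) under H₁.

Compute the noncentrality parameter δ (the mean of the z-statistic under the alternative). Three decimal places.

The noncentrality parameter scales effect size by the design's sample-size factor: δ = d·√n = 1.09 × √23 = 5.2275

δ ≈ 5.227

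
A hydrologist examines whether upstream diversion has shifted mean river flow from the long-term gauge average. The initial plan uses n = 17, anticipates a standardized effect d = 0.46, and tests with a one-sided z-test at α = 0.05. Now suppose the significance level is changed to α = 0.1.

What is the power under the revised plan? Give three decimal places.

δ = d·√n = 0.46 × √17 = 1.8966 (unchanged). New critical value: z_{0.1} = 1.282.
Revised power = Φ(δ − 1.282) = Φ(0.615) = 0.7307.

Power ≈ 0.731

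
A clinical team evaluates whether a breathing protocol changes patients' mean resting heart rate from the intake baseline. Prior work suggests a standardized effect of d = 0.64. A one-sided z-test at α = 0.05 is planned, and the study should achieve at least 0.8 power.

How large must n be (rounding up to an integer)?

n = 16

Set Φ(δ − 1.645) = 0.8; then δ − 1.645 = Φ⁻¹(0.8) = 0.842, giving δ = 2.486.
δ = d·√n ⇒ n = (δ/d)² = (2.486 / 0.64)² = 15.09.
Round up to the next whole unit.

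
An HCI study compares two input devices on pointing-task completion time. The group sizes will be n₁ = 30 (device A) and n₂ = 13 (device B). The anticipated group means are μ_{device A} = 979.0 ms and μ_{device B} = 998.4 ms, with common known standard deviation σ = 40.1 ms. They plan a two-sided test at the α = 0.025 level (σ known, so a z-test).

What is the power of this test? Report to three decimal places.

Power ≈ 0.217

Standardized effect: d = |μ_{device A} − μ_{device B}| / σ = |979.0 − 998.4| / 40.1 = 0.4838
Noncentrality parameter: λ = d / √(1/n₁ + 1/n₂) = 0.4838 / √(1/30 + 1/13) = 1.4570
Critical value for a two-sided test at α = 0.025: z_{α/2} = 2.241.
Power = Φ(λ − 2.241) + Φ(−λ − 2.241) = Φ(-0.784) + Φ(-3.698) = 0.2164 + 0.0001 = 0.2165.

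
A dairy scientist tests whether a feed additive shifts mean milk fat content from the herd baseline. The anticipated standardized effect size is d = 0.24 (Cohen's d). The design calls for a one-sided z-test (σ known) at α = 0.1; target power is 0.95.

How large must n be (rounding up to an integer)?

n = 149

Set Φ(δ − 1.282) = 0.95; then δ − 1.282 = Φ⁻¹(0.95) = 1.645, giving δ = 2.926.
δ = d·√n ⇒ n = (δ/d)² = (2.926 / 0.24)² = 148.68.
Rounding up, n = 149.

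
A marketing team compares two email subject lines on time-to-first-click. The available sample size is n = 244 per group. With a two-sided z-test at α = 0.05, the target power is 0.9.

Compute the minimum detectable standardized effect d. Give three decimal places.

Need Φ(δ − 1.960) = 0.9, so δ = 1.960 + 1.282 = 3.242.
(Lower-tail contribution to power is negligible for δ > 0.)
δ = d·√(n/2) ⇒ d = δ/√(n/2) = 3.242/√(244/2) = 0.2935.

d ≈ 0.293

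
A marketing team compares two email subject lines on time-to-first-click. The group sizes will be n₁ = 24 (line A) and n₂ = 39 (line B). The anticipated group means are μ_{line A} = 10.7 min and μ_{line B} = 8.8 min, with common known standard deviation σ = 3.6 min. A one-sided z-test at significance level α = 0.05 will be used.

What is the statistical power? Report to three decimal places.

Standardized effect: d = |μ_{line A} − μ_{line B}| / σ = |10.7 − 8.8| / 3.6 = 0.5278
Noncentrality parameter: λ = d / √(1/n₁ + 1/n₂) = 0.5278 / √(1/24 + 1/39) = 2.0343
One-sided α = 0.05 → critical value z_{0.05} = 1.645.
Power = Φ(λ − 1.645) = Φ(0.389) = 0.6515.

Power ≈ 0.652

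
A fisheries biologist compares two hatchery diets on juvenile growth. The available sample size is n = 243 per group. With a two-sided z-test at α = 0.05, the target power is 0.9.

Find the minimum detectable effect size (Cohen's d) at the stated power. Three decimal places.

d ≈ 0.294

Required noncentrality: δ = z_{0.025} + z_{0.10} = 1.960 + 1.282 = 3.242.
(The second rejection-region term Φ(−δ − z_{α/2}) is negligible and dropped.)
δ = d·√(n/2) ⇒ d = δ/√(n/2) = 3.242/√(243/2) = 0.2941.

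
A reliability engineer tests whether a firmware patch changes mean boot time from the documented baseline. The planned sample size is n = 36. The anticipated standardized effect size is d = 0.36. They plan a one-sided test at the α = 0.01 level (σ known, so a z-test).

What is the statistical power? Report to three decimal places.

Power ≈ 0.434

Noncentrality parameter: λ = d·√n = 0.36 × √36 = 2.1600
One-sided α = 0.01 → critical value z_{0.01} = 2.326.
Power = P(Z > 2.326 − λ) = Φ(-0.166) = 0.4339.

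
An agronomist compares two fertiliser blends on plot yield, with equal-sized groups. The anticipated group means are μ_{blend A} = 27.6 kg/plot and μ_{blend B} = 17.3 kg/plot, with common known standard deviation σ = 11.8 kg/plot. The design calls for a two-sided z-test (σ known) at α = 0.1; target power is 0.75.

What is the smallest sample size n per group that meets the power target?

n = 15 per group

Standardized effect: d = |μ_{blend A} − μ_{blend B}| / σ = |27.6 − 17.3| / 11.8 = 0.8729
Set Φ(δ − 1.645) = 0.75; then δ − 1.645 = Φ⁻¹(0.75) = 0.674, giving δ = 2.319.
(Ignoring the negligible lower-tail rejection probability gives the usual closed-form inversion.)
δ = d·√(n/2) ⇒ n = 2(δ/d)² = 2 × (2.319 / 0.8729)² = 14.12.
Round up to the next whole unit.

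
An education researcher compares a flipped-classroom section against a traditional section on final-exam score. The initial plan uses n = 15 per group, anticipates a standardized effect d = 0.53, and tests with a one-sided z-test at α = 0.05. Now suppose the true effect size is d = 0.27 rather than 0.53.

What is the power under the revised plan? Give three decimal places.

With d = 0.27: δ = d·√(n/2) = 0.27 × √(15/2) = 0.7394. Critical value z_{0.05} = 1.645.
Revised power = P(Z > 1.645 − δ) = Φ(-0.905) = 0.1826.

Power ≈ 0.183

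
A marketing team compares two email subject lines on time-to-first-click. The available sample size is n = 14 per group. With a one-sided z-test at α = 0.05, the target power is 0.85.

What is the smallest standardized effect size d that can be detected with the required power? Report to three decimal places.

Required noncentrality: δ = z_{0.05} + z_{0.15} = 1.645 + 1.036 = 2.681.
δ = d·√(n/2) ⇒ d = δ/√(n/2) = 2.681/√(14/2) = 1.0134.

d ≈ 1.013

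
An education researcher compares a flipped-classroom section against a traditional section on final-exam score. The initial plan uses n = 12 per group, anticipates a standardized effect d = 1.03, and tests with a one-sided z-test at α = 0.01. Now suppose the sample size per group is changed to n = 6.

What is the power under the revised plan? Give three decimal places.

Power ≈ 0.294

With n = 6 per group: δ = d·√(n/2) = 1.03 × √(6/2) = 1.7840. Critical value z_{0.01} = 2.326.
Revised power = P(Z > 2.326 − δ) = Φ(-0.542) = 0.2938.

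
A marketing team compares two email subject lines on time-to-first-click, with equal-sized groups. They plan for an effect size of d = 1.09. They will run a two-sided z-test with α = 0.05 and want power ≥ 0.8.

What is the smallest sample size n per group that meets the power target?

n = 14 per group

For power 0.8 need Φ(δ − z_{0.025}) = 0.8, so δ = z_{0.025} + z_{0.20} = 1.960 + 0.842 = 2.802.
(For δ > 0 the lower-tail rejection region contributes negligibly to power, so the one-term inversion is standard.)
δ = d·√(n/2) ⇒ n = 2(δ/d)² = 2 × (2.802 / 1.09)² = 13.21.
Round up to the next whole unit.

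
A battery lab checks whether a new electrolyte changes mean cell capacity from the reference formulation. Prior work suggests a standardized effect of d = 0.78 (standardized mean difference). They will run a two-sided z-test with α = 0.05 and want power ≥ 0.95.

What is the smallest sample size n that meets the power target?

For power 0.95 need Φ(δ − z_{0.025}) = 0.95, so δ = z_{0.025} + z_{0.05} = 1.960 + 1.645 = 3.605.
(For δ > 0 the lower-tail rejection region contributes negligibly to power, so the one-term inversion is standard.)
δ = d·√n ⇒ n = (δ/d)² = (3.605 / 0.78)² = 21.36.
Rounding up, n = 22.

n = 22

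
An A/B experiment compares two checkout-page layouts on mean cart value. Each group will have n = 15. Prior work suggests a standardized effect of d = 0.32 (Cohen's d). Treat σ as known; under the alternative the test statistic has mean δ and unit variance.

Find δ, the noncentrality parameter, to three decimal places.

The noncentrality parameter scales effect size by the design's sample-size factor: δ = d·√(n/2) = 0.32 × √(15/2) = 0.8764

δ ≈ 0.876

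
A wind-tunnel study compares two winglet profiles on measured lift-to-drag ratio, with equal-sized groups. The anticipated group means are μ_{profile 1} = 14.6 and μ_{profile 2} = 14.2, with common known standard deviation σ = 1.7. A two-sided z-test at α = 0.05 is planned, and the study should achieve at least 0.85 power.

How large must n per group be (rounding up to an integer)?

Standardized effect: d = |μ_{profile 1} − μ_{profile 2}| / σ = |14.6 − 14.2| / 1.7 = 0.2353
For power 0.85 need Φ(δ − z_{0.025}) = 0.85, so δ = z_{0.025} + z_{0.15} = 1.960 + 1.036 = 2.996.
(Ignoring the negligible lower-tail rejection probability gives the usual closed-form inversion.)
δ = d·√(n/2) ⇒ n = 2(δ/d)² = 2 × (2.996 / 0.2353)² = 324.34.
Round up to the next whole unit.

n = 325 per group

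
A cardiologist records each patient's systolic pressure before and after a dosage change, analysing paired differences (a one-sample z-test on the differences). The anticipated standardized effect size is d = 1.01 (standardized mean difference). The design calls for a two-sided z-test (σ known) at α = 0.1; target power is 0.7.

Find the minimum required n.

Set Φ(δ − 1.645) = 0.7; then δ − 1.645 = Φ⁻¹(0.7) = 0.524, giving δ = 2.169.
(The Φ(−δ − z_{α/2}) term is vanishingly small for δ > 0 and is dropped in the standard sample-size formula.)
δ = d·√n ⇒ n = (δ/d)² = (2.169 / 1.01)² = 4.61.
Round up to the next whole unit.

n = 5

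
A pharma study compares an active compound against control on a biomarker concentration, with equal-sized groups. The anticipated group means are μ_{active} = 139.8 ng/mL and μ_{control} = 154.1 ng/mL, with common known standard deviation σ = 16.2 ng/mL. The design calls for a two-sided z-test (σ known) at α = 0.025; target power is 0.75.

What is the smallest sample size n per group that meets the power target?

n = 22 per group

Standardized effect: d = |μ_{active} − μ_{control}| / σ = |139.8 − 154.1| / 16.2 = 0.8827
Set Φ(δ − 2.241) = 0.75; then δ − 2.241 = Φ⁻¹(0.75) = 0.674, giving δ = 2.916.
(Ignoring the negligible lower-tail rejection probability gives the usual closed-form inversion.)
δ = d·√(n/2) ⇒ n = 2(δ/d)² = 2 × (2.916 / 0.8827)² = 21.82.
Round up to the next whole unit.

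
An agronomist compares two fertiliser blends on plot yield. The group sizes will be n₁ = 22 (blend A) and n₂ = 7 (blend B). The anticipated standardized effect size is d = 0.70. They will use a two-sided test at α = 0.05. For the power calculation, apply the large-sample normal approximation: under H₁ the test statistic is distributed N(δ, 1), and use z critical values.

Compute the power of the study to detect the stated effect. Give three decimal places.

Power ≈ 0.365

Noncentrality parameter: δ = d / √(1/n₁ + 1/n₂) = 0.70 / √(1/22 + 1/7) = 1.6131
Critical value for a two-sided test at α = 0.05: z_{α/2} = 1.960.
Power = Φ(δ − 1.960) + Φ(−δ − 1.960) = Φ(-0.347) + Φ(-3.573) = 0.3643 + 0.0002 = 0.3645.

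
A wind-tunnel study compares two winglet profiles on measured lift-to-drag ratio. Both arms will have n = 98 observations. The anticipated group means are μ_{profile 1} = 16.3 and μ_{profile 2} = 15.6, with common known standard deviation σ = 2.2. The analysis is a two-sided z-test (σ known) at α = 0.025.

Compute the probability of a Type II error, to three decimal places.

Standardized effect: d = |μ_{profile 1} − μ_{profile 2}| / σ = |16.3 − 15.6| / 2.2 = 0.3182
Noncentrality parameter: δ = d·√(n/2) = 0.3182 × √(98/2) = 2.2273
Two-sided α = 0.025 → critical value z_{0.0125} = 2.241.
Power = Φ(δ − 2.241) + Φ(−δ − 2.241) = Φ(-0.014) + Φ(-4.469) = 0.4944 + 0.0000 = 0.4944.
Type II error: β = 1 − power = 1 − 0.4944 = 0.5056.

β ≈ 0.506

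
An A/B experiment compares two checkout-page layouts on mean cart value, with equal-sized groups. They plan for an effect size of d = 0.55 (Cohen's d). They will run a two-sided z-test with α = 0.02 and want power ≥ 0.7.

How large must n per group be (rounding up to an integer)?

n = 54 per group

For power 0.7 need Φ(δ − z_{0.01}) = 0.7, so δ = z_{0.01} + z_{0.30} = 2.326 + 0.524 = 2.851.
(The Φ(−δ − z_{α/2}) term is vanishingly small for δ > 0 and is dropped in the standard sample-size formula.)
δ = d·√(n/2) ⇒ n = 2(δ/d)² = 2 × (2.851 / 0.55)² = 53.73.
Rounding up, n = 54 per group.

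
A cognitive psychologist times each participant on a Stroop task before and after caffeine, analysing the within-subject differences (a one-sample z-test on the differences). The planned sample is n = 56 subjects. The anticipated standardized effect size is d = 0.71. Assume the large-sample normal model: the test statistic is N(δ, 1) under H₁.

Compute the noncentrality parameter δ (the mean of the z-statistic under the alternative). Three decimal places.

δ ≈ 5.313

The noncentrality parameter scales effect size by the design's sample-size factor: δ = d·√n = 0.71 × √56 = 5.3132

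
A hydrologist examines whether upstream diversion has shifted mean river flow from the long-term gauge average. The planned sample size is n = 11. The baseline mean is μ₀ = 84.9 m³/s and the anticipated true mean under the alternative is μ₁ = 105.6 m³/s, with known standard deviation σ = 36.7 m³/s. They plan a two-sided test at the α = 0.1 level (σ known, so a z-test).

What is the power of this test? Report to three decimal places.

Power ≈ 0.590

Standardized effect: d = |μ₁ − μ₀| / σ = |105.6 − 84.9| / 36.7 = 0.5640
Noncentrality parameter: δ = d·√n = 0.5640 × √11 = 1.8707
Two-sided α = 0.1 → critical value z_{0.05} = 1.645.
Power = Φ(δ − 1.645) + Φ(−δ − 1.645) = Φ(0.226) + Φ(-3.516) = 0.5893 + 0.0002 = 0.5896.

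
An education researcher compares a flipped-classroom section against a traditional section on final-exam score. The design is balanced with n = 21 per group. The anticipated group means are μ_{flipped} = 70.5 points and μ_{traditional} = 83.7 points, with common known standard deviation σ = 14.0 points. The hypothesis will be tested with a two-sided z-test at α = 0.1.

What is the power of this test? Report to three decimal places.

Standardized effect: d = |μ_{flipped} − μ_{traditional}| / σ = |70.5 − 83.7| / 14.0 = 0.9429
Noncentrality parameter: δ = d·√(n/2) = 0.9429 × √(21/2) = 3.0552
Two-sided α = 0.1 → critical value z_{0.05} = 1.645.
Power = Φ(δ − 1.645) + Φ(−δ − 1.645) = Φ(1.410) + Φ(-4.700) = 0.9208 + 0.0000 = 0.9208.

Power ≈ 0.921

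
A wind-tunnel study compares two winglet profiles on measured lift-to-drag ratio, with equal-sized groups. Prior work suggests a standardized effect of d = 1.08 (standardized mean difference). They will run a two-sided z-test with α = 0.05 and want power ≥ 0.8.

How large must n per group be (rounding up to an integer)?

Set Φ(δ − 1.960) = 0.8; then δ − 1.960 = Φ⁻¹(0.8) = 0.842, giving δ = 2.802.
(Ignoring the negligible lower-tail rejection probability gives the usual closed-form inversion.)
δ = d·√(n/2) ⇒ n = 2(δ/d)² = 2 × (2.802 / 1.08)² = 13.46.
Round up to the next whole unit.

n = 14 per group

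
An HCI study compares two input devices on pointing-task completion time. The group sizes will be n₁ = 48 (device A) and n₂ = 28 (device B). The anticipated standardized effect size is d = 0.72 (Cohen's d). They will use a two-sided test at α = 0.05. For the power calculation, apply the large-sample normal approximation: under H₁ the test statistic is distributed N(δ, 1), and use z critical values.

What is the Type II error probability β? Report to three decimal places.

β ≈ 0.143

Noncentrality parameter: δ = d / √(1/n₁ + 1/n₂) = 0.72 / √(1/48 + 1/28) = 3.0278
Critical value for a two-sided test at α = 0.05: z_{α/2} = 1.960.
Power = Φ(δ − 1.960) + Φ(−δ − 1.960) = Φ(1.068) + Φ(-4.988) = 0.8572 + 0.0000 = 0.8572.
Type II error: β = 1 − power = 1 − 0.8572 = 0.1428.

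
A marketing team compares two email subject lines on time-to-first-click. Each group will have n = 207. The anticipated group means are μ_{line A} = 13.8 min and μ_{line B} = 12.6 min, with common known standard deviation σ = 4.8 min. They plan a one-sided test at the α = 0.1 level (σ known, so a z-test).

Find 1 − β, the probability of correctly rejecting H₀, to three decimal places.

Power ≈ 0.896

Standardized effect: d = |μ_{line A} − μ_{line B}| / σ = |13.8 − 12.6| / 4.8 = 0.2500
Noncentrality parameter: δ = d·√(n/2) = 0.2500 × √(207/2) = 2.5434
One-sided α = 0.1 → critical value z_{0.1} = 1.282.
Power = Φ(δ − 1.282) = Φ(1.262) = 0.8965.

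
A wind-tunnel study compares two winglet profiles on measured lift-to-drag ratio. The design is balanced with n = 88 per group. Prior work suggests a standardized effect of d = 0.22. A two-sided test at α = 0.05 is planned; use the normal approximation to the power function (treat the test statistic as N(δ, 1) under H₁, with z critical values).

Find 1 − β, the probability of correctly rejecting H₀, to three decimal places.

Noncentrality parameter: δ = d·√(n/2) = 0.22 × √(88/2) = 1.4593
Critical value for a two-sided test at α = 0.05: z_{α/2} = 1.960.
Power = Φ(δ − 1.960) + Φ(−δ − 1.960) = Φ(-0.501) + Φ(-3.419) = 0.3083 + 0.0003 = 0.3086.

Power ≈ 0.309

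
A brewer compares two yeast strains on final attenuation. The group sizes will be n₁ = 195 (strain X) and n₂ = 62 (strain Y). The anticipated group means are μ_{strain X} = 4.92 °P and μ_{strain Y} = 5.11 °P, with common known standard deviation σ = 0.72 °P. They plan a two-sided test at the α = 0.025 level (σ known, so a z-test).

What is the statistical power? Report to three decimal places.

Power ≈ 0.333

Standardized effect: d = |μ_{strain X} − μ_{strain Y}| / σ = |4.92 − 5.11| / 0.72 = 0.2639
Noncentrality parameter: δ = d / √(1/n₁ + 1/n₂) = 0.2639 / √(1/195 + 1/62) = 1.8100
Critical value for a two-sided test at α = 0.025: z_{α/2} = 2.241.
Power = Φ(δ − 2.241) + Φ(−δ − 2.241) = Φ(-0.431) + Φ(-4.051) = 0.3331 + 0.0000 = 0.3331.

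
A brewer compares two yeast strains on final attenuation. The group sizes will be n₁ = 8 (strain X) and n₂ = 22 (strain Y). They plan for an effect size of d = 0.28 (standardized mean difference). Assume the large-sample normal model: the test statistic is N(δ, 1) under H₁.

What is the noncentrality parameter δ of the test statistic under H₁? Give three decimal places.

δ = d / √(1/n₁ + 1/n₂) = 0.28 / √(1/8 + 1/22) = 0.6782

δ ≈ 0.678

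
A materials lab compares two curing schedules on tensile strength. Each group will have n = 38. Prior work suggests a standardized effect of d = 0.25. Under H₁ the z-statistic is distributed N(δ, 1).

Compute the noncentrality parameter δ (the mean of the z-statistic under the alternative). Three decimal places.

δ ≈ 1.090

δ = d·√(n/2) = 0.25 × √(38/2) = 1.0897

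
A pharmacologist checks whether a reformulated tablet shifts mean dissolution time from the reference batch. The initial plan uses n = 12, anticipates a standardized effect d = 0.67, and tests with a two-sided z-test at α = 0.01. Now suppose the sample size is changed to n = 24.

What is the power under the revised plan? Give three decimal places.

Power ≈ 0.760

With n = 24: δ = d·√n = 0.67 × √24 = 3.2823. Critical value z_{0.005} = 2.576.
Revised power = Φ(δ − 2.576) + Φ(−δ − 2.576) = Φ(0.706) + Φ(-5.858) = 0.7601 + 0.0000 = 0.7601.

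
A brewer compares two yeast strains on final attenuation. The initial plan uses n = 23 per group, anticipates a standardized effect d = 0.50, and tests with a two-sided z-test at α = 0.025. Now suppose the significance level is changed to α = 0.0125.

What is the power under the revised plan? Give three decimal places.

Power ≈ 0.211

δ = d·√(n/2) = 0.50 × √(23/2) = 1.6956 (unchanged). New critical value: z_{0.0063} = 2.498.
Revised power = Φ(δ − 2.498) + Φ(−δ − 2.498) = Φ(-0.802) + Φ(-4.193) = 0.2112 + 0.0000 = 0.2113.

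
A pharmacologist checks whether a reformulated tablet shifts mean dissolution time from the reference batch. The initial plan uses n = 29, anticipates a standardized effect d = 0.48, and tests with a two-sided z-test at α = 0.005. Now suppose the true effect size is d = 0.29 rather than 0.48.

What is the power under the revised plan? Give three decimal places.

Power ≈ 0.107

With d = 0.29: δ = d·√n = 0.29 × √29 = 1.5617. Critical value z_{0.0025} = 2.807.
Revised power = Φ(δ − 2.807) + Φ(−δ − 2.807) = Φ(-1.245) + Φ(-4.369) = 0.1065 + 0.0000 = 0.1065.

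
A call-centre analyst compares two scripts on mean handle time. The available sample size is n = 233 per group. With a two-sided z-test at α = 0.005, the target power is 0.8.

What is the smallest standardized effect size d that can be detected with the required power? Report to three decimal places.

d ≈ 0.338

Required noncentrality: δ = z_{0.0025} + z_{0.20} = 2.807 + 0.842 = 3.649.
(The second rejection-region term Φ(−δ − z_{α/2}) is negligible and dropped.)
δ = d·√(n/2) ⇒ d = δ/√(n/2) = 3.649/√(233/2) = 0.3380.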